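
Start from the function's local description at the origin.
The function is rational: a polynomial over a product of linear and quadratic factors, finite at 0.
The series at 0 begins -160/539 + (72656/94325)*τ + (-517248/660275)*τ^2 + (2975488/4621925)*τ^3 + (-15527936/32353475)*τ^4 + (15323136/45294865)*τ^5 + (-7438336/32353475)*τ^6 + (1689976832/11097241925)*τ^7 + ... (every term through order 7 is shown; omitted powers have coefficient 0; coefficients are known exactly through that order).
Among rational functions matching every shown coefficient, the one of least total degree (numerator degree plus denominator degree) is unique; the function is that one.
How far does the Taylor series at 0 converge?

No rational of total degree below 3 reproduces all 8 coefficients; solving the [1/2] Pade equations on them gives f(τ) = (33*τ/25 - 10/11)/(τ + 7/4)**2, whose expansion matches every shown term.
Denominator factor (τ + 7/4)^2: pole of order 2 at -7/4, modulus 7/4.
The radius of convergence is the smallest modulus among the singular points: 7/4.

The radius of convergence is 7/4.


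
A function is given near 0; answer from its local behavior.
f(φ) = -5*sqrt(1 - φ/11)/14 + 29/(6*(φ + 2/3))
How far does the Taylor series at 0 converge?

The radius of convergence is 2/3.

Denominator factor (φ + 2/3): pole of order 1 at -2/3, modulus 2/3.
Branch term (-5/14)*sqrt(1 - φ/(11)): its argument vanishes at φ = 11, a square-root branch point, modulus 11.
The radius of convergence is the smallest modulus among the singular points: 2/3.


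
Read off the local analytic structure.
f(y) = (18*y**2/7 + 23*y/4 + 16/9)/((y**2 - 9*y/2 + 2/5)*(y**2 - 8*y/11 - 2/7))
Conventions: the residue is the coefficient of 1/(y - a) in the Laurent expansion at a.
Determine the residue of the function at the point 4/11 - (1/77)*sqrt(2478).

The residue is -19615640/14615487 + (3447266845/144868707144)*sqrt(2478).

The factor y**2 - 8*y/11 - 2/7 splits as (y - a)(y - a') with a = 4/11 - (1/77)*sqrt(2478), a' = 4/11 + (1/77)*sqrt(2478). At the order-1 pole a set g(y) = (y - a)*f(y) = [(18*y**2/7 + 23*y/4 + 16/9)/(y**2 - 9*y/2 + 2/5)] / (y - a').
Simple pole: residue = g(a) at a = 4/11 - (1/77)*sqrt(2478), which is -19615640/14615487 + (3447266845/144868707144)*sqrt(2478).


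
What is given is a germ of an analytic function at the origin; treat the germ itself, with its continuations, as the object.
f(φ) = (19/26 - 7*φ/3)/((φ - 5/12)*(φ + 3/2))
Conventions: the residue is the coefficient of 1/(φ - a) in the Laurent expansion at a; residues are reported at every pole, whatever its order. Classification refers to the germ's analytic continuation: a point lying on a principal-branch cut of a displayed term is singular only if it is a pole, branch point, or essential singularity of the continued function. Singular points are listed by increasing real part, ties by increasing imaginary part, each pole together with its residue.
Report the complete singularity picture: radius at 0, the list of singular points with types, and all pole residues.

Radius of convergence at 0: 5/12.
At -3/2: a pole of order 1; residue -660/299.
At 5/12: a pole of order 1; residue -113/897.

Denominator factor (φ + 3/2): pole of order 1 at -3/2, modulus 3/2.
Denominator factor (φ - 5/12): pole of order 1 at 5/12, modulus 5/12.
The radius of convergence is the smallest modulus among the singular points: 5/12.
At the order-1 pole -3/2 set g(φ) = (φ - (-3/2))*f(φ) = (19/26 - 7*φ/3)/(φ - 5/12).
Simple pole: residue = g(a) at a = -3/2, which is -660/299.
At the order-1 pole 5/12 set g(φ) = (φ - (5/12))*f(φ) = (19/26 - 7*φ/3)/(φ + 3/2).
Simple pole: residue = g(a) at a = 5/12, which is -113/897.
List the singular points by increasing real part (a conjugate pair: the negative imaginary part first).


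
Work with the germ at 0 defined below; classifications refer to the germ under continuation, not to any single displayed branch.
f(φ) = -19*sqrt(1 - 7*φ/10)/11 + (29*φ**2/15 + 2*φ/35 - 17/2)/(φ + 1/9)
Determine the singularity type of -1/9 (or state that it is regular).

The denominator factor φ + 1/9 vanishes at -1/9 and appears to the power 1; the numerator there equals -144287/17010, nonzero, and no other factor vanishes.
The branch terms are analytic at this point.
Hence a pole whose order is the multiplicity, 1.

The point is a pole of order 1.


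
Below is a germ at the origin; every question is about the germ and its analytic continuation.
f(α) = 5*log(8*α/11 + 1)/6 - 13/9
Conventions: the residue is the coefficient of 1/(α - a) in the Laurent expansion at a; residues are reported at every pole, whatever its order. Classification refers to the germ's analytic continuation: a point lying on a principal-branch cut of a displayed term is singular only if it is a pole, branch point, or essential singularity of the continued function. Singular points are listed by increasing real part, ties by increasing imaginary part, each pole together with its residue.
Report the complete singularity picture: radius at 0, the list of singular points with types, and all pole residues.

Radius of convergence at 0: 11/8.
At -11/8: a logarithmic branch point.

Branch term (5/6)*log(1 - α/(-11/8)): its argument vanishes at α = -11/8, a logarithmic branch point, modulus 11/8.
The radius of convergence is the smallest modulus among the singular points: 11/8.


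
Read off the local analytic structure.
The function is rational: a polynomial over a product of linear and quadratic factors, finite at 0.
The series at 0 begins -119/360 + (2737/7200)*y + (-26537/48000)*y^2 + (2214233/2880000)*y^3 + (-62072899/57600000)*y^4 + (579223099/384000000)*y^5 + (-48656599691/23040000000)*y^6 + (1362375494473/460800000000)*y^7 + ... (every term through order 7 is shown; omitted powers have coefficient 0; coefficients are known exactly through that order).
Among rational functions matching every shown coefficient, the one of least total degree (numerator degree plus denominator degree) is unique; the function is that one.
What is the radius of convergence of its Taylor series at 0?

No rational of total degree below 2 reproduces all 8 coefficients; solving the [0/2] Pade equations on them gives f(y) = 17/(18*(y - 4)*(y + 5/7)), whose expansion matches every shown term.
Denominator factor (y + 5/7): pole of order 1 at -5/7, modulus 5/7.
Denominator factor (y - 4): pole of order 1 at 4, modulus 4.
The radius of convergence is the smallest modulus among the singular points: 5/7.

The radius of convergence is 5/7.


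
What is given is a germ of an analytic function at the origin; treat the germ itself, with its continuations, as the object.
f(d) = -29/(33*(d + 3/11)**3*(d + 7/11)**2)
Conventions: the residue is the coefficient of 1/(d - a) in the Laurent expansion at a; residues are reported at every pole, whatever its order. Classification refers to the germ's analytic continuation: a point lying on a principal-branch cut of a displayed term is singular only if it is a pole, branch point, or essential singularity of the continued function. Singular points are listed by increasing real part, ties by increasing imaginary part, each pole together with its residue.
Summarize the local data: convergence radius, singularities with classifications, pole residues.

Denominator factor (d + 7/11)^2: pole of order 2 at -7/11, modulus 7/11.
Denominator factor (d + 3/11)^3: pole of order 3 at -3/11, modulus 3/11.
The radius of convergence is the smallest modulus among the singular points: 3/11.
At the order-2 pole -7/11 set g(d) = (d - (-7/11))^2*f(d) = -29/(33*(d + 3/11)**3).
Order-2 pole: residue = g'(a); g'(-7/11) = 38599/256, so the residue is 38599/256.
At the order-3 pole -3/11 set g(d) = (d - (-3/11))^3*f(d) = -29/(33*(d + 7/11)**2).
Order-3 pole: residue = g''(a)/2; g''(-3/11) = -38599/128, so the residue is -38599/256.
List the singular points by increasing real part (a conjugate pair: the negative imaginary part first).

Radius of convergence at 0: 3/11.
At -7/11: a pole of order 2; residue 38599/256.
At -3/11: a pole of order 3; residue -38599/256.


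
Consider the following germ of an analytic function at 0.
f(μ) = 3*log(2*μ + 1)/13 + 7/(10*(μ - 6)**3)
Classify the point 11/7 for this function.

Denominator factors: μ - 6 = -31/7 at μ = 11/7 — none vanishes.
Branch term log(1 - μ/(-1/2)): argument at 11/7 is 29/7, nonzero, so 11/7 is not its branch point (a point on a principal cut is still regular for the continued germ).
So the germ continues analytically to 11/7.

The point is a regular point.


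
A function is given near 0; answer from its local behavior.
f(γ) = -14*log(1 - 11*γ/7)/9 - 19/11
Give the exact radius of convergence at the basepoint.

Branch term (-14/9)*log(1 - γ/(7/11)): its argument vanishes at γ = 7/11, a logarithmic branch point, modulus 7/11.
The radius of convergence is the smallest modulus among the singular points: 7/11.

The radius of convergence is 7/11.


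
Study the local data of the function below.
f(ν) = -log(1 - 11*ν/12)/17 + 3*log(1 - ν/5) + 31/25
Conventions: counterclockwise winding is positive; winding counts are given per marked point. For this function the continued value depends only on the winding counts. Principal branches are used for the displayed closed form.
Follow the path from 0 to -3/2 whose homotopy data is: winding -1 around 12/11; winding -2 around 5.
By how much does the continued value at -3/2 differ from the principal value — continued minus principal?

Continued minus principal equals -(202/17)*pi*i.

The rational part is single-valued and drops out of the difference; each branch term changes only by its own monodromy.
(3)*log(1 - ν/(5)): each positive loop around 5 adds 2*pi*i to the log, so winding -2 contributes (3)*(-2)*2*pi*i = -(12)*pi*i.
(-1/17)*log(1 - ν/(12/11)): each positive loop around 12/11 adds 2*pi*i to the log, so winding -1 contributes (-1/17)*(-1)*2*pi*i = (2/17)*pi*i.
Summing the contributions at ν = -3/2 gives -(202/17)*pi*i.


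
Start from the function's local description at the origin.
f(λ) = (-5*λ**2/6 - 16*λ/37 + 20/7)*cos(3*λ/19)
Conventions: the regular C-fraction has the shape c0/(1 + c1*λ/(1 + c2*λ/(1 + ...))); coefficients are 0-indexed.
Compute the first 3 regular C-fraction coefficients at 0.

Taylor coefficients (expand at 0): a_0 = 20/7, a_1 = -16/37, a_2 = -13175/15162.
c0 = a_0 = 20/7. Peel one level at a time: if S = 1 + c*λ/S' with S'(0) = 1, then c is the λ-coefficient of S and S' = c*λ/(S - 1).
S_1 = c0/f = 1 + (28/185)*λ + (96975451/296525400)*λ^2 + ...; c1 = 28/185.
S_2 = c1*λ/(S_1 - 1) = 1 + (-96975451/44879520)*λ + ...; c2 = -96975451/44879520.

The regular C-fraction coefficients are [20/7, 28/185, -96975451/44879520].


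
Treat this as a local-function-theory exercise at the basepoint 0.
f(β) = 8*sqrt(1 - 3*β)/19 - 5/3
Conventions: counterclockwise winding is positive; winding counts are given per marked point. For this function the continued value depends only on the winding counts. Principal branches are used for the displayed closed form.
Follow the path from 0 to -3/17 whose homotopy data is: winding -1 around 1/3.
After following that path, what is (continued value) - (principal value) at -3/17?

The rational part is single-valued and drops out of the difference; each branch term changes only by its own monodromy.
(8/19)*sqrt(1 - β/(1/3)): winding -1 is odd, the square root flips sign, contributing -2*(8/19)*sqrt(1 - (-3/17)/(1/3)) = -2*(8/19)*sqrt(26/17) = -(16/323)*sqrt(442).
Summing the contributions at β = -3/17 gives -(16/323)*sqrt(442).

Continued minus principal equals -(16/323)*sqrt(442).


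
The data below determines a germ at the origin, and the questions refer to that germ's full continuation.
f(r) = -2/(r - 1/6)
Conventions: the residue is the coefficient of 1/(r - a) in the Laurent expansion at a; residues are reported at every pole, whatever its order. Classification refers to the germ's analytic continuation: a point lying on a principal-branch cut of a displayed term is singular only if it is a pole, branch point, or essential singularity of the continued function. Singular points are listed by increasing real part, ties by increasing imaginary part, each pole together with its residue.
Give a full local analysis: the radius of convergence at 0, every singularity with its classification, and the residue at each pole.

Denominator factor (r - 1/6): pole of order 1 at 1/6, modulus 1/6.
The radius of convergence is the smallest modulus among the singular points: 1/6.
At the order-1 pole 1/6 set g(r) = (r - (1/6))*f(r) = -2.
Simple pole: residue = g(a) at a = 1/6, which is -2.

Radius of convergence at 0: 1/6.
At 1/6: a pole of order 1; residue -2.


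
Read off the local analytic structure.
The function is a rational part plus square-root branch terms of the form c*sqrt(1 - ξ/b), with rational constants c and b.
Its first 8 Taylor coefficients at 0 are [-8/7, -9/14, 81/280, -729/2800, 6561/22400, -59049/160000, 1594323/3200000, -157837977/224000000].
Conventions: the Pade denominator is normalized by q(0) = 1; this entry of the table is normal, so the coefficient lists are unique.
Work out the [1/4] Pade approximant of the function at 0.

The Pade approximant has numerator coefficients [-8/7, -128601/80150]; denominator coefficients [1, 19269/22900, -20169/91600, 99873/916000, -1922373/36640000].

Taylor coefficients needed (read off): a_0 = -8/7, a_1 = -9/14, a_2 = 81/280, a_3 = -729/2800, a_4 = 6561/22400, a_5 = -59049/160000.
Write the denominator as Q(ξ) = 1 + q1*ξ + q2*ξ^2 + q3*ξ^3 + q4*ξ^4. Requiring Q*f - P = O(ξ^6) with deg P <= 1 kills the coefficients of ξ^2..ξ^5 in Q*f:
  ξ^2: a_2 + q1*a_1 + q2*a_0 = 0, i.e. 81/280 + (-9/14)*q1 + (-8/7)*q2 = 0.
  ξ^3: a_3 + q1*a_2 + q2*a_1 + q3*a_0 = 0, i.e. -729/2800 + (81/280)*q1 + (-9/14)*q2 + (-8/7)*q3 = 0.
  ξ^4: a_4 + q1*a_3 + q2*a_2 + q3*a_1 + q4*a_0 = 0, i.e. 6561/22400 + (-729/2800)*q1 + (81/280)*q2 + (-9/14)*q3 + (-8/7)*q4 = 0.
  ξ^5: a_5 + q1*a_4 + q2*a_3 + q3*a_2 + q4*a_1 = 0, i.e. -59049/160000 + (6561/22400)*q1 + (-729/2800)*q2 + (81/280)*q3 + (-9/14)*q4 = 0.
Solving this linear system: q1 = 19269/22900, q2 = -20169/91600, q3 = 99873/916000, q4 = -1922373/36640000.
The numerator is Q*f truncated at degree 1: P0 = a_0 = -8/7; P1 = a_1 + q1*a_0 = -128601/80150.


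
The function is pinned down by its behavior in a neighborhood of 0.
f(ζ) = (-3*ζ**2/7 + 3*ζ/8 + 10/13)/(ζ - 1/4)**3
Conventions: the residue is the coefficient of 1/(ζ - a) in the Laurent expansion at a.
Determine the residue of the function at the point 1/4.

The residue is -3/7.

At the order-3 pole 1/4 set g(ζ) = (ζ - (1/4))^3*f(ζ) = -3*ζ**2/7 + 3*ζ/8 + 10/13.
Order-3 pole: residue = g''(a)/2; g''(1/4) = -6/7, so the residue is -3/7.


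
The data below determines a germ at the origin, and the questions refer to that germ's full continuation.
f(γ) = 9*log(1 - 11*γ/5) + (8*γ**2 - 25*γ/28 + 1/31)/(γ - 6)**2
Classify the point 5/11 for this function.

The term (9)*log(1 - γ/(5/11)) has argument 1 - 5/11/(5/11) = 0 at 5/11: a logarithmic (infinitely-sheeted) branch point; the remaining terms are analytic or single-valued there.

The point is a logarithmic branch point.


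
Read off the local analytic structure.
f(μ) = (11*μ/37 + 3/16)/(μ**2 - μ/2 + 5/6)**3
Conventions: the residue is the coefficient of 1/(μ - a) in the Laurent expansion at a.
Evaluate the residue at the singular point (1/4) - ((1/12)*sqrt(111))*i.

The residue is ((16740/1874161)*sqrt(111))*i.

The factor μ**2 - μ/2 + 5/6 splits as (μ - a)(μ - a') with a = (1/4) - ((1/12)*sqrt(111))*i, a' = (1/4) + ((1/12)*sqrt(111))*i. At the order-3 pole a set g(μ) = (μ - a)^3*f(μ) = [11*μ/37 + 3/16] / (μ - a')^3.
Order-3 pole: residue = g''(a)/2; g''((1/4) - ((1/12)*sqrt(111))*i) = ((33480/1874161)*sqrt(111))*i, so the residue is ((16740/1874161)*sqrt(111))*i.


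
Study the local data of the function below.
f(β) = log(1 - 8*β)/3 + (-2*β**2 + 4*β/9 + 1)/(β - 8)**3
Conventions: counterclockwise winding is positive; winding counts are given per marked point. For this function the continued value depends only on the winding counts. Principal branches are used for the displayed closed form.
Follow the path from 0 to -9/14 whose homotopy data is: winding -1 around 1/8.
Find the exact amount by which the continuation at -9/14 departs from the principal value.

The rational part is single-valued and drops out of the difference; each branch term changes only by its own monodromy.
(1/3)*log(1 - β/(1/8)): each positive loop around 1/8 adds 2*pi*i to the log, so winding -1 contributes (1/3)*(-1)*2*pi*i = -(2/3)*pi*i.
Summing the contributions at β = -9/14 gives -(2/3)*pi*i.

Continued minus principal equals -(2/3)*pi*i.


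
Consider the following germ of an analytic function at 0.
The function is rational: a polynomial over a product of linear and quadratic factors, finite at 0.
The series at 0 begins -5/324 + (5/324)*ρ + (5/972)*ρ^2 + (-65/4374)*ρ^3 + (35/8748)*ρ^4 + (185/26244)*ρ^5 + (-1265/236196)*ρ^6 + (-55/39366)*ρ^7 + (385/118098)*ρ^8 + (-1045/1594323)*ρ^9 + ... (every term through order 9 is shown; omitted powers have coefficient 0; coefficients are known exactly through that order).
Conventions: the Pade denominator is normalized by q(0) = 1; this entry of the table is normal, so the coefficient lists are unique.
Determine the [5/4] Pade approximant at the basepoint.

Taylor coefficients needed (read off): a_0 = -5/324, a_1 = 5/324, a_2 = 5/972, a_3 = -65/4374, a_4 = 35/8748, a_5 = 185/26244, a_6 = -1265/236196, a_7 = -55/39366, a_8 = 385/118098, a_9 = -1045/1594323.
Write the denominator as Q(ρ) = 1 + q1*ρ + q2*ρ^2 + q3*ρ^3 + q4*ρ^4. Requiring Q*f - P = O(ρ^10) with deg P <= 5 kills the coefficients of ρ^6..ρ^9 in Q*f:
  ρ^6: a_6 + q1*a_5 + q2*a_4 + q3*a_3 + q4*a_2 = 0, i.e. -1265/236196 + (185/26244)*q1 + (35/8748)*q2 + (-65/4374)*q3 + (5/972)*q4 = 0.
  ρ^7: a_7 + q1*a_6 + q2*a_5 + q3*a_4 + q4*a_3 = 0, i.e. -55/39366 + (-1265/236196)*q1 + (185/26244)*q2 + (35/8748)*q3 + (-65/4374)*q4 = 0.
  ρ^8: a_8 + q1*a_7 + q2*a_6 + q3*a_5 + q4*a_4 = 0, i.e. 385/118098 + (-55/39366)*q1 + (-1265/236196)*q2 + (185/26244)*q3 + (35/8748)*q4 = 0.
  ρ^9: a_9 + q1*a_8 + q2*a_7 + q3*a_6 + q4*a_5 = 0, i.e. -1045/1594323 + (385/118098)*q1 + (-55/39366)*q2 + (-1265/236196)*q3 + (185/26244)*q4 = 0.
Solving this linear system: q1 = 13387/17634, q2 = 8569/8817, q3 = 51403/158706, q4 = 85987/476118.
The numerator is Q*f truncated at degree 5: P0 = a_0 = -5/324; P1 = a_1 + q1*a_0 = 21235/5713416; P2 = a_2 + q1*a_1 + q2*a_0 = 3545/1904472; P3 = a_3 + q1*a_2 + q2*a_1 + q3*a_0 = -455/476118; P4 = a_4 + q1*a_3 + q2*a_2 + q3*a_1 + q4*a_0 = -50/714177; P5 = a_5 + q1*a_4 + q2*a_3 + q3*a_2 + q4*a_1 = 185/1904472.

The Pade approximant has numerator coefficients [-5/324, 21235/5713416, 3545/1904472, -455/476118, -50/714177, 185/1904472]; denominator coefficients [1, 13387/17634, 8569/8817, 51403/158706, 85987/476118].


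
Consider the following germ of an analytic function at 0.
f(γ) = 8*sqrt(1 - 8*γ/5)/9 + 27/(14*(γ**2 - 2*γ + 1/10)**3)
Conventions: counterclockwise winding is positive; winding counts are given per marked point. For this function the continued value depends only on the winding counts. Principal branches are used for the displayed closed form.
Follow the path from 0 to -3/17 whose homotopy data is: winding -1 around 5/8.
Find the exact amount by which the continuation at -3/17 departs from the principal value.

Continued minus principal equals -(16/765)*sqrt(9265).

The rational part is single-valued and drops out of the difference; each branch term changes only by its own monodromy.
(8/9)*sqrt(1 - γ/(5/8)): winding -1 is odd, the square root flips sign, contributing -2*(8/9)*sqrt(1 - (-3/17)/(5/8)) = -2*(8/9)*sqrt(109/85) = -(16/765)*sqrt(9265).
Summing the contributions at γ = -3/17 gives -(16/765)*sqrt(9265).


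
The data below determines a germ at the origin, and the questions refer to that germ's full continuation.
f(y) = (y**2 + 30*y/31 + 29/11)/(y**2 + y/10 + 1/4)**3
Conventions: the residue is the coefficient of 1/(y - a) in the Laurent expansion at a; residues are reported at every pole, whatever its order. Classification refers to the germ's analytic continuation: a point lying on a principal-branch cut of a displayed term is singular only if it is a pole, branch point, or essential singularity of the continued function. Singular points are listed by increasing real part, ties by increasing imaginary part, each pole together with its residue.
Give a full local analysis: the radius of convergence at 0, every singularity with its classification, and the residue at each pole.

Radius of convergence at 0: 1/2.
At (-1/20) - ((3/20)*sqrt(11))*i: a pole of order 3; residue ((182297000/36763551)*sqrt(11))*i.
At (-1/20) + ((3/20)*sqrt(11))*i: a pole of order 3; residue -((182297000/36763551)*sqrt(11))*i.


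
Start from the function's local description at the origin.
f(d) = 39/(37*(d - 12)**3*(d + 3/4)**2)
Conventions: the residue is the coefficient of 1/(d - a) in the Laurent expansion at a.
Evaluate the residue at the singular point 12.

The residue is 3328/27812493.

At the order-3 pole 12 set g(d) = (d - (12))^3*f(d) = 39/(37*(d + 3/4)**2).
Order-3 pole: residue = g''(a)/2; g''(12) = 6656/27812493, so the residue is 3328/27812493.


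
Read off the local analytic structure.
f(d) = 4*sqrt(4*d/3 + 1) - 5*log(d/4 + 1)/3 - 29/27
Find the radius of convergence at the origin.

The radius of convergence is 3/4.

Branch term (-5/3)*log(1 - d/(-4)): its argument vanishes at d = -4, a logarithmic branch point, modulus 4.
Branch term (4)*sqrt(1 - d/(-3/4)): its argument vanishes at d = -3/4, a square-root branch point, modulus 3/4.
The radius of convergence is the smallest modulus among the singular points: 3/4.


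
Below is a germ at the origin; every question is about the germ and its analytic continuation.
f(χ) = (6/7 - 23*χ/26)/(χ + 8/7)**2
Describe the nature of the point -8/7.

The point is a pole of order 2.

The denominator factor χ + 8/7 vanishes at -8/7 and appears to the power 2; the numerator there equals 170/91, nonzero, and no other factor vanishes.
Hence a pole whose order is the multiplicity, 2.


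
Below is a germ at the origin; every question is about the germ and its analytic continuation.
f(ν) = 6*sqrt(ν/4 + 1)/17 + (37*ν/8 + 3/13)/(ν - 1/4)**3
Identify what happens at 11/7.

The point is a regular point.

Denominator factors: ν - 1/4 = 37/28 at ν = 11/7 — none vanishes.
Branch term sqrt(1 - ν/(-4)): argument at 11/7 is 39/28, nonzero, so 11/7 is not its branch point (a point on a principal cut is still regular for the continued germ).
So the germ continues analytically to 11/7.


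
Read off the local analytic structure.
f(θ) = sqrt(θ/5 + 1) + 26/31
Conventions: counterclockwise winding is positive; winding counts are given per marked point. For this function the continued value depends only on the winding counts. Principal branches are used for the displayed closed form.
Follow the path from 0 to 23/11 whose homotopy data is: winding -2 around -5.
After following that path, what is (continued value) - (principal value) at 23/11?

The rational part is single-valued and drops out of the difference; each branch term changes only by its own monodromy.
(1)*sqrt(1 - θ/(-5)): winding -2 is even, the square root returns to the same sheet, contribution 0.
Summing the contributions at θ = 23/11 gives 0.

Continued minus principal equals 0.


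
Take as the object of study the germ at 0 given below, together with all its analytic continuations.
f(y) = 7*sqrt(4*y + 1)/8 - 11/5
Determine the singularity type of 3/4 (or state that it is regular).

There is no denominator, hence no pole anywhere.
Branch term sqrt(1 - y/(-1/4)): argument at 3/4 is 4, nonzero, so 3/4 is not its branch point (a point on a principal cut is still regular for the continued germ).
So the germ continues analytically to 3/4.

The point is a regular point.


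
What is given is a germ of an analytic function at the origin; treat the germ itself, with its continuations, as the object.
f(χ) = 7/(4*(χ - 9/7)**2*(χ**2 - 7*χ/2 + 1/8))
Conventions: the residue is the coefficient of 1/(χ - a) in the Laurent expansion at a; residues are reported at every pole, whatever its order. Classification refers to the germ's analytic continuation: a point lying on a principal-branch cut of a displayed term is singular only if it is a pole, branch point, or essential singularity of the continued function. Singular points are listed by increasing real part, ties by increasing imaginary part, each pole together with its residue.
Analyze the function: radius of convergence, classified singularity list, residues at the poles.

Denominator factor (χ**2 - 7*χ/2 + 1/8): discriminant 47/4, real irrational roots 7/4 + (1/4)*sqrt(47) and 7/4 - (1/4)*sqrt(47); poles of order 1, moduli 7/4 + (1/4)*sqrt(47) and 7/4 - (1/4)*sqrt(47).
Denominator factor (χ - 9/7)^2: pole of order 2 at 9/7, modulus 9/7.
The radius of convergence is the smallest modulus among the singular points: 7/4 - (1/4)*sqrt(47).
The factor χ**2 - 7*χ/2 + 1/8 splits as (χ - a)(χ - a') with a = 7/4 - (1/4)*sqrt(47), a' = 7/4 + (1/4)*sqrt(47). At the order-1 pole a set g(χ) = (χ - a)*f(χ) = [7/(4*(χ - 9/7)**2)] / (χ - a').
Simple pole: residue = g(a) at a = 7/4 - (1/4)*sqrt(47), which is -124852/1138489 - (1695792/53508983)*sqrt(47).
At the order-2 pole 9/7 set g(χ) = (χ - (9/7))^2*f(χ) = 7/(4*(χ**2 - 7*χ/2 + 1/8)).
Order-2 pole: residue = g'(a); g'(9/7) = 249704/1138489, so the residue is 249704/1138489.
The factor χ**2 - 7*χ/2 + 1/8 splits as (χ - a)(χ - a') with a = 7/4 + (1/4)*sqrt(47), a' = 7/4 - (1/4)*sqrt(47). At the order-1 pole a set g(χ) = (χ - a)*f(χ) = [7/(4*(χ - 9/7)**2)] / (χ - a').
Simple pole: residue = g(a) at a = 7/4 + (1/4)*sqrt(47), which is -124852/1138489 + (1695792/53508983)*sqrt(47).
List the singular points by increasing real part (a conjugate pair: the negative imaginary part first).

Radius of convergence at 0: 7/4 - (1/4)*sqrt(47).
At 7/4 - (1/4)*sqrt(47): a pole of order 1; residue -124852/1138489 - (1695792/53508983)*sqrt(47).
At 9/7: a pole of order 2; residue 249704/1138489.
At 7/4 + (1/4)*sqrt(47): a pole of order 1; residue -124852/1138489 + (1695792/53508983)*sqrt(47).


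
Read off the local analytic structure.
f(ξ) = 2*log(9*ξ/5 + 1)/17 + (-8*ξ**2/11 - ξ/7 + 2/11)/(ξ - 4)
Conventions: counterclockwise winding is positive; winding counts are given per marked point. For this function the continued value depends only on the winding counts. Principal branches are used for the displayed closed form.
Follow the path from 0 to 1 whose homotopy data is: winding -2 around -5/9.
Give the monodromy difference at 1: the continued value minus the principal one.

The rational part is single-valued and drops out of the difference; each branch term changes only by its own monodromy.
(2/17)*log(1 - ξ/(-5/9)): each positive loop around -5/9 adds 2*pi*i to the log, so winding -2 contributes (2/17)*(-2)*2*pi*i = -(8/17)*pi*i.
Summing the contributions at ξ = 1 gives -(8/17)*pi*i.

Continued minus principal equals -(8/17)*pi*i.


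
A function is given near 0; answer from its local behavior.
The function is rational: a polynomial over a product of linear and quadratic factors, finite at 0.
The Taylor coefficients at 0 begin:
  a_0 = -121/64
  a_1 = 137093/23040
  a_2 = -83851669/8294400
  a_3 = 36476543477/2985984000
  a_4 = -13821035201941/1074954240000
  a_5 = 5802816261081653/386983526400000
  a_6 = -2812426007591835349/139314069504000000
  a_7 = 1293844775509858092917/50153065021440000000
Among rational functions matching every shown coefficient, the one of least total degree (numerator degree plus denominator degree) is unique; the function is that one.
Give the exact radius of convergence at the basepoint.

No rational of total degree below 4 reproduces all 8 coefficients; solving the [0/4] Pade equations on them gives f(η) = -9/(8*(η**2 + 7*η/10 + 9/11)*(η**2 + 5*η/3 + 8/11)), whose expansion matches every shown term.
Denominator factor (η**2 + 7*η/10 + 9/11): discriminant -3061/1100, complex-conjugate roots (-7/20) + ((1/220)*sqrt(33671))*i and (-7/20) - ((1/220)*sqrt(33671))*i; poles of order 1, moduli (3/11)*sqrt(11) and (3/11)*sqrt(11).
Denominator factor (η**2 + 5*η/3 + 8/11): discriminant -13/99, complex-conjugate roots (-5/6) + ((1/66)*sqrt(143))*i and (-5/6) - ((1/66)*sqrt(143))*i; poles of order 1, moduli (2/11)*sqrt(22) and (2/11)*sqrt(22).
The radius of convergence is the smallest modulus among the singular points: (2/11)*sqrt(22).

The radius of convergence is (2/11)*sqrt(22).


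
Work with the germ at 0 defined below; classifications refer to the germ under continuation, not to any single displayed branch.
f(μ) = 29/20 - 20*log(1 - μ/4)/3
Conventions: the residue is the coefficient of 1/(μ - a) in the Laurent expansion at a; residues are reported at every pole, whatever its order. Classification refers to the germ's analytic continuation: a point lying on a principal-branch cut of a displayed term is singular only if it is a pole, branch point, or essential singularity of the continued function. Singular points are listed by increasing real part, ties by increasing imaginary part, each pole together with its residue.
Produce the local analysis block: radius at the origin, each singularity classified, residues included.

Radius of convergence at 0: 4.
At 4: a logarithmic branch point.

Branch term (-20/3)*log(1 - μ/(4)): its argument vanishes at μ = 4, a logarithmic branch point, modulus 4.
The radius of convergence is the smallest modulus among the singular points: 4.


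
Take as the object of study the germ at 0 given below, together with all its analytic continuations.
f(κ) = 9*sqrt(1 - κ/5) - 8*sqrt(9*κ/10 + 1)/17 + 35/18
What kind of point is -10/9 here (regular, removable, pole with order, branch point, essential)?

The point is an algebraic (square-root) branch point.

The term (-8/17)*sqrt(1 - κ/(-10/9)) has argument 1 - -10/9/(-10/9) = 0 at -10/9: a square-root (algebraic, two-sheeted) branch point; the remaining terms are analytic or single-valued there.


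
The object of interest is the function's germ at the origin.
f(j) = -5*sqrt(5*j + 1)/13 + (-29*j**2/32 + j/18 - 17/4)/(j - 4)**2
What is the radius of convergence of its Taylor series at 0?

The radius of convergence is 1/5.

Denominator factor (j - 4)^2: pole of order 2 at 4, modulus 4.
Branch term (-5/13)*sqrt(1 - j/(-1/5)): its argument vanishes at j = -1/5, a square-root branch point, modulus 1/5.
The radius of convergence is the smallest modulus among the singular points: 1/5.


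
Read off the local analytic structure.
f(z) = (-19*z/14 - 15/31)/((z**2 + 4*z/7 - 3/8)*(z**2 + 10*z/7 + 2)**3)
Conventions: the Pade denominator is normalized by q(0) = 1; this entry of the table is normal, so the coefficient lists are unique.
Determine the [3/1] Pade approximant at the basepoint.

Taylor coefficients needed (expand at 0): a_0 = 5/31, a_1 = 153/434, a_2 = 1138/4557, a_3 = 815471/382788, a_4 = 15432737/4019274.
Write the denominator as Q(z) = 1 + q1*z. Requiring Q*f - P = O(z^5) with deg P <= 3 kills the coefficients of z^4..z^4 in Q*f:
  z^4: a_4 + q1*a_3 = 0, i.e. 15432737/4019274 + (815471/382788)*q1 = 0.
Solving this linear system: q1 = -30865474/17124891.
The numerator is Q*f truncated at degree 3: P0 = a_0 = 5/31; P1 = a_1 + q1*a_0 = 65646449/1061743242; P2 = a_2 + q1*a_1 = -1433202763/3716101347; P3 = a_3 + q1*a_2 = 174831104731/104050837716.

The Pade approximant has numerator coefficients [5/31, 65646449/1061743242, -1433202763/3716101347, 174831104731/104050837716]; denominator coefficients [1, -30865474/17124891].


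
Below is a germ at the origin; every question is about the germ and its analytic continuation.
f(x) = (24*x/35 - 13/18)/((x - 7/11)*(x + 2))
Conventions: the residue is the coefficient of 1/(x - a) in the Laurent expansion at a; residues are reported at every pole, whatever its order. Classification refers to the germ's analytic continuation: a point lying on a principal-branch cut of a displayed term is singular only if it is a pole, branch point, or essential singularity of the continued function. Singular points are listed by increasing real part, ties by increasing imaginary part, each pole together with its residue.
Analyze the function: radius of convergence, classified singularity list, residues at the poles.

Radius of convergence at 0: 7/11.
At -2: a pole of order 1; residue 14509/18270.
At 7/11: a pole of order 1; residue -283/2610.

Denominator factor (x + 2): pole of order 1 at -2, modulus 2.
Denominator factor (x - 7/11): pole of order 1 at 7/11, modulus 7/11.
The radius of convergence is the smallest modulus among the singular points: 7/11.
At the order-1 pole -2 set g(x) = (x - (-2))*f(x) = (24*x/35 - 13/18)/(x - 7/11).
Simple pole: residue = g(a) at a = -2, which is 14509/18270.
At the order-1 pole 7/11 set g(x) = (x - (7/11))*f(x) = (24*x/35 - 13/18)/(x + 2).
Simple pole: residue = g(a) at a = 7/11, which is -283/2610.
List the singular points by increasing real part (a conjugate pair: the negative imaginary part first).


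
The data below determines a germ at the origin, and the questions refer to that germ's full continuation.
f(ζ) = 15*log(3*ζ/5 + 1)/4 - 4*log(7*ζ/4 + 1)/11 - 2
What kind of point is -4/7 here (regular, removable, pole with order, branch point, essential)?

The term (-4/11)*log(1 - ζ/(-4/7)) has argument 1 - -4/7/(-4/7) = 0 at -4/7: a logarithmic (infinitely-sheeted) branch point; the remaining terms are analytic or single-valued there.

The point is a logarithmic branch point.


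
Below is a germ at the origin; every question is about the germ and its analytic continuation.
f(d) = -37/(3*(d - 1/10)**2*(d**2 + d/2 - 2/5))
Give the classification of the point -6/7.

The point is a regular point.

Denominator factors: d - 1/10 = -67/70 at d = -6/7; d**2 + d/2 - 2/5 = -23/245 at d = -6/7 — none vanishes.
So the germ continues analytically to -6/7.


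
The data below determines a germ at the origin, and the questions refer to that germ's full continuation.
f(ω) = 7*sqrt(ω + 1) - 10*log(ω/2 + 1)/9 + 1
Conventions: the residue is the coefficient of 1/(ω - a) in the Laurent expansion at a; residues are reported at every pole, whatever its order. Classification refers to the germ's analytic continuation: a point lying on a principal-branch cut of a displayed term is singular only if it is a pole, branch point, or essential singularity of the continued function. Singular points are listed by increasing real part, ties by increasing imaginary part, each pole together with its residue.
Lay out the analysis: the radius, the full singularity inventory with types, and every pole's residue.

Branch term (7)*sqrt(1 - ω/(-1)): its argument vanishes at ω = -1, a square-root branch point, modulus 1.
Branch term (-10/9)*log(1 - ω/(-2)): its argument vanishes at ω = -2, a logarithmic branch point, modulus 2.
The radius of convergence is the smallest modulus among the singular points: 1.
List the singular points by increasing real part (a conjugate pair: the negative imaginary part first).

Radius of convergence at 0: 1.
At -2: a logarithmic branch point.
At -1: an algebraic (square-root) branch point.


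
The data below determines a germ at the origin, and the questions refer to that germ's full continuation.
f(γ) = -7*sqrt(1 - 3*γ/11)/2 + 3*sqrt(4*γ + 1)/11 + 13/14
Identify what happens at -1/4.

The point is an algebraic (square-root) branch point.

The term (3/11)*sqrt(1 - γ/(-1/4)) has argument 1 - -1/4/(-1/4) = 0 at -1/4: a square-root (algebraic, two-sheeted) branch point; the remaining terms are analytic or single-valued there.


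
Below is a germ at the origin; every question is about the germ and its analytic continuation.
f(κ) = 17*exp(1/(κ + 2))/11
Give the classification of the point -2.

The point is an essential singularity.

The exponent 1/(κ - (-2)) has a pole at -2, so exp(1/(κ - (-2))) takes every nonzero value near it: an essential singularity (not a pole of any order).


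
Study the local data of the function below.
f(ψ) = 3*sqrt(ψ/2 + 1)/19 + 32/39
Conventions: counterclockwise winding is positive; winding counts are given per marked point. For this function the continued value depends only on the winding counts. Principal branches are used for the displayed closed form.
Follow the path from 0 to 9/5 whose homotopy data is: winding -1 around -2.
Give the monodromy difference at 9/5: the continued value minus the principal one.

The rational part is single-valued and drops out of the difference; each branch term changes only by its own monodromy.
(3/19)*sqrt(1 - ψ/(-2)): winding -1 is odd, the square root flips sign, contributing -2*(3/19)*sqrt(1 - (9/5)/(-2)) = -2*(3/19)*sqrt(19/10) = -(3/95)*sqrt(190).
Summing the contributions at ψ = 9/5 gives -(3/95)*sqrt(190).

Continued minus principal equals -(3/95)*sqrt(190).


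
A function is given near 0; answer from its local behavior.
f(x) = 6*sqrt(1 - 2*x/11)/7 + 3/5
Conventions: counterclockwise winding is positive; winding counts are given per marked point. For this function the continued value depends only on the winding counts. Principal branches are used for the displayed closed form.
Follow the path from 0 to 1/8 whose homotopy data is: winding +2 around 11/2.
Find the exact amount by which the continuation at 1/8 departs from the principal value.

Continued minus principal equals 0.

The rational part is single-valued and drops out of the difference; each branch term changes only by its own monodromy.
(6/7)*sqrt(1 - x/(11/2)): winding +2 is even, the square root returns to the same sheet, contribution 0.
Summing the contributions at x = 1/8 gives 0.


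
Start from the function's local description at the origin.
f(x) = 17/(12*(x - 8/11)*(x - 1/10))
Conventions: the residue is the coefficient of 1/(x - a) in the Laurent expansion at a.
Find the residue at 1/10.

The residue is -935/414.

At the order-1 pole 1/10 set g(x) = (x - (1/10))*f(x) = 17/(12*(x - 8/11)).
Simple pole: residue = g(a) at a = 1/10, which is -935/414.


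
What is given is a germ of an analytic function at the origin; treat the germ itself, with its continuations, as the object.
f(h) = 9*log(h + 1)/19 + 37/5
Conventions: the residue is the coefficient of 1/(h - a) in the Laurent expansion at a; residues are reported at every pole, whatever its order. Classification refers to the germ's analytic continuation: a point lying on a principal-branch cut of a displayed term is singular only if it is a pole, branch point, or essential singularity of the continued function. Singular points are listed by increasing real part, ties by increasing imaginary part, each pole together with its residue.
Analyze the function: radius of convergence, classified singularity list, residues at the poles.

Radius of convergence at 0: 1.
At -1: a logarithmic branch point.

Branch term (9/19)*log(1 - h/(-1)): its argument vanishes at h = -1, a logarithmic branch point, modulus 1.
The radius of convergence is the smallest modulus among the singular points: 1.


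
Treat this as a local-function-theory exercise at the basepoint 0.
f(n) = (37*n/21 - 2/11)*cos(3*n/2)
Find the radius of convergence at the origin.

The radius of convergence is infinite.

The factor cos(3*n/2) is entire and contributes no finite singular point.
The polynomial part has no poles.
No finite singular points: the Taylor series at 0 converges everywhere.


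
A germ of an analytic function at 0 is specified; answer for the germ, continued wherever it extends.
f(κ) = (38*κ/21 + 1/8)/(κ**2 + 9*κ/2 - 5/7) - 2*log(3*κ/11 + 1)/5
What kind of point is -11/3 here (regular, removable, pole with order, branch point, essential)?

The term (-2/5)*log(1 - κ/(-11/3)) has argument 1 - -11/3/(-11/3) = 0 at -11/3: a logarithmic (infinitely-sheeted) branch point; the remaining terms are analytic or single-valued there.

The point is a logarithmic branch point.


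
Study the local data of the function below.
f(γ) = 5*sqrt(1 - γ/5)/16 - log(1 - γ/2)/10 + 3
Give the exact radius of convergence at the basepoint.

The radius of convergence is 2.

Branch term (-1/10)*log(1 - γ/(2)): its argument vanishes at γ = 2, a logarithmic branch point, modulus 2.
Branch term (5/16)*sqrt(1 - γ/(5)): its argument vanishes at γ = 5, a square-root branch point, modulus 5.
The radius of convergence is the smallest modulus among the singular points: 2.
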